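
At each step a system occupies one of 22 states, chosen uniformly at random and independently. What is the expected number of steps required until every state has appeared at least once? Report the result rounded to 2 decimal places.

81.20

The wait to go from k to k+1 distinct states is geometric with mean 22/(22-k).
E[T] = 22/22 + 22/21 + 22/20 + ... + 22/2 + 22/1 = 22·H_{22}.
H_{22} = 3.691, so E[T] = 81.198.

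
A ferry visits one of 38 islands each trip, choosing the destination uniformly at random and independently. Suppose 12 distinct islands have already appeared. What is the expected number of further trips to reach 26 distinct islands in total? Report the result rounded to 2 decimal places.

28.55

With k distinct islands already seen, the next new one takes an expected 38/(38-k) trips.
Sum over k = 12,...,25: E = 38/26 + 38/25 + 38/24 + ... + 38/14 + 38/13 = 28.546.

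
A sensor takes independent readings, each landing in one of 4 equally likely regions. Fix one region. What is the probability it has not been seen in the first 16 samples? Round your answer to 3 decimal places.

On each sample the fixed region fails to appear with probability 3/4.
P(still missing after 16) = (3/4)^16 = 0.0100.

0.010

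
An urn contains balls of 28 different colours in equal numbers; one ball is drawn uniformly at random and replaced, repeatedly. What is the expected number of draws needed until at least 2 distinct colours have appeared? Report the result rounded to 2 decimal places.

With k distinct colours already seen, the next new one arrives after an expected 28/(28-k) draws.
Sum over k = 0,...,1: E = 28/28 + 28/27 = 2.037.

2.04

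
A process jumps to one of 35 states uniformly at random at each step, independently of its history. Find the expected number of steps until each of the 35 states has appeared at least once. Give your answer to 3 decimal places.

Split into phases: going from k distinct to k+1 distinct takes on average 35/(35-k) steps.
E[T] = 35/35 + 35/34 + 35/33 + ... + 35/2 + 35/1 = 35·H_{35}.
H_{35} = 4.1468, so E[T] = 145.1373.

145.137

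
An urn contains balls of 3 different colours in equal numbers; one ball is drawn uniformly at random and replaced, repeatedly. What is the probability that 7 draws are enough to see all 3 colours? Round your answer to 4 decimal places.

0.8258

By inclusion–exclusion over which colours are missing,
P(all seen) = Σ_{j=0}^{3} (-1)^j C(3,j)((3-j)/3)^7
= 1.00000 - 0.17558 + 0.00137 - 0.00000
= 0.82579.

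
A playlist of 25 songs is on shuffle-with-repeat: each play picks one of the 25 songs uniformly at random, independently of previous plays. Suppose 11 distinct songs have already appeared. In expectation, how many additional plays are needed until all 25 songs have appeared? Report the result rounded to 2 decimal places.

81.29

The wait to go from k to k+1 distinct songs is geometric with mean 25/(25-k).
Sum over k = 11,...,24: E = 25/14 + 25/13 + 25/12 + ... + 25/2 + 25/1 = 81.289.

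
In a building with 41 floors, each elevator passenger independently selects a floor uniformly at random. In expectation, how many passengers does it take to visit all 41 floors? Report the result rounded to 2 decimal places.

176.42

Split into phases: going from k distinct to k+1 distinct takes on average 41/(41-k) passengers.
E[T] = 41/41 + 41/40 + 41/39 + ... + 41/2 + 41/1 = 41·H_{41}.
H_{41} = 4.303, so E[T] = 176.420.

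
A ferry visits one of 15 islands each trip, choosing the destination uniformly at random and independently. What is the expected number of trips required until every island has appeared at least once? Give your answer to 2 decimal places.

The wait to go from k to k+1 distinct islands is geometric with mean 15/(15-k).
E[T] = 15/15 + 15/14 + 15/13 + ... + 15/2 + 15/1 = 15·H_{15}.
H_{15} = 3.318, so E[T] = 49.773.

49.77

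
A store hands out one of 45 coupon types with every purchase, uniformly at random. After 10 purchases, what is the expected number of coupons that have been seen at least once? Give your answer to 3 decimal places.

For each coupon, P(seen in 10 purchases) = 1 - (44/45)^10 = 0.2013.
By linearity of expectation, E[distinct seen] = 45·(1 - (44/45)^10) = 9.0570.

9.057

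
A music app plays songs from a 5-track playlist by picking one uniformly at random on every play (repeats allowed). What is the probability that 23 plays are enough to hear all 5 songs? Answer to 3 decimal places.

By inclusion–exclusion over which songs are missing,
P(all seen) = Σ_{j=0}^{5} (-1)^j C(5,j)((5-j)/5)^23
= 1.0000 - 0.0295 + 0.0001 - 0.0000 + 0.0000 - 0.0000
= 0.9706.

0.971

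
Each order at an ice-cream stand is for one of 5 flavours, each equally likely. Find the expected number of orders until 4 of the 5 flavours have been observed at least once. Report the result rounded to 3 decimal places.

6.417

Going from k to k+1 distinct takes a geometric number of orders with mean 5/(5-k).
Sum over k = 0,...,3: E = 5/5 + 5/4 + 5/3 + 5/2 = 6.4167.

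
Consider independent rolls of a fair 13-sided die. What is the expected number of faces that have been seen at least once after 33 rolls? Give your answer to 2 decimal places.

12.07

For each face, P(seen in 33 rolls) = 1 - (12/13)^33 = 0.929.
By linearity of expectation, E[distinct seen] = 13·(1 - (12/13)^33) = 12.074.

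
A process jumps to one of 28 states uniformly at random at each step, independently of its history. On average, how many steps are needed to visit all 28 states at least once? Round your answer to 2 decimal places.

109.96

Split into phases: going from k distinct to k+1 distinct takes on average 28/(28-k) steps.
E[T] = 28/28 + 28/27 + 28/26 + ... + 28/2 + 28/1 = 28·H_{28}.
H_{28} = 3.927, so E[T] = 109.961.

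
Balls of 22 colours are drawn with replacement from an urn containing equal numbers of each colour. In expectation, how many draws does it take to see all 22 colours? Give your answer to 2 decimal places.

81.20

Split into phases: going from k distinct to k+1 distinct takes on average 22/(22-k) draws.
E[T] = 22/22 + 22/21 + 22/20 + ... + 22/2 + 22/1 = 22·H_{22}.
H_{22} = 3.691, so E[T] = 81.198.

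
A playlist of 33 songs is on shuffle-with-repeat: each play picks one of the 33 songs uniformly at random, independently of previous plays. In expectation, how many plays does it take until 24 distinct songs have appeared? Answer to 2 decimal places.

41.57

With k distinct songs already seen, the next new one arrives after an expected 33/(33-k) plays.
Sum over k = 0,...,23: E = 33/33 + 33/32 + 33/31 + ... + 33/11 + 33/10 = 41.574.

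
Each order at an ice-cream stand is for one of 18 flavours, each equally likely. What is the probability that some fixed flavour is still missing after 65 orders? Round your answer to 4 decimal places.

0.0243

Each order misses the fixed flavour with probability (18-1)/18 = 17/18, independently.
P(still missing after 65) = (17/18)^65 = 0.02435.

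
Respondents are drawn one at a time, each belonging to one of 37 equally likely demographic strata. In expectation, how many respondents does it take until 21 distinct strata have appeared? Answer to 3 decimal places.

30.372

With k distinct strata already seen, the next new one arrives after an expected 37/(37-k) respondents.
Sum over k = 0,...,20: E = 37/37 + 37/36 + 37/35 + ... + 37/18 + 37/17 = 30.3717.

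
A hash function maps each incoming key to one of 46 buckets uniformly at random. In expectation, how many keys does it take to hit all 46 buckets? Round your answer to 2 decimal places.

203.17

Split into phases: going from k distinct to k+1 distinct takes on average 46/(46-k) keys.
E[T] = 46/46 + 46/45 + 46/44 + ... + 46/2 + 46/1 = 46·H_{46}.
H_{46} = 4.417, so E[T] = 203.168.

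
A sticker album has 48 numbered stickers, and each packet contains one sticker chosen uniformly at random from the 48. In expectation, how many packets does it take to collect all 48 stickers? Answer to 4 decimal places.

214.0223

After k distinct stickers have appeared, the next packet gives a new one with probability (48-k)/48, so the expected wait for the (k+1)-th is 48/(48-k).
E[T] = 48/48 + 48/47 + 48/46 + ... + 48/2 + 48/1 = 48·H_{48}.
H_{48} = 4.45880, so E[T] = 214.02226.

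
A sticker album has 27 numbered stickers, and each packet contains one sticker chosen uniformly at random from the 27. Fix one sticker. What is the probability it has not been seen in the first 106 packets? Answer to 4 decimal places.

0.0183

On each packet the fixed sticker fails to appear with probability 26/27.
P(still missing after 106) = (26/27)^106 = 0.01831.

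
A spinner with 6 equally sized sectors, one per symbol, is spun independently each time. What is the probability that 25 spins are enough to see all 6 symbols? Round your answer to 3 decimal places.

By inclusion–exclusion over which symbols are missing,
P(all seen) = Σ_{j=0}^{6} (-1)^j C(6,j)((6-j)/6)^25
= 1.0000 - 0.0629 + 0.0006 - 0.0000 + 0.0000 - 0.0000 + 0.0000
= 0.9377.

0.938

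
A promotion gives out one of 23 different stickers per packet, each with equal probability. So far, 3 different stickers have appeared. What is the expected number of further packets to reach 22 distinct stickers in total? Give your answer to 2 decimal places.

59.75

From k distinct to k+1 distinct takes on average 23/(23-k) packets.
Sum over k = 3,...,21: E = 23/20 + 23/19 + 23/18 + ... + 23/3 + 23/2 = 59.748.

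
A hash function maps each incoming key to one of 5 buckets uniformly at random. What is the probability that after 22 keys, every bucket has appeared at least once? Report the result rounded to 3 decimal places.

0.963

By inclusion–exclusion over which buckets are missing,
P(all seen) = Σ_{j=0}^{5} (-1)^j C(5,j)((5-j)/5)^22
= 1.0000 - 0.0369 + 0.0001 - 0.0000 + 0.0000 - 0.0000
= 0.9632.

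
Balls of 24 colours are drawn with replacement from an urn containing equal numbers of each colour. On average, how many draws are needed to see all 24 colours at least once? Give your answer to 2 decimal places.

After k distinct colours have appeared, the next draw gives a new one with probability (24-k)/24, so the expected wait for the (k+1)-th is 24/(24-k).
E[T] = 24/24 + 24/23 + 24/22 + ... + 24/2 + 24/1 = 24·H_{24}.
H_{24} = 3.776, so E[T] = 90.623.

90.62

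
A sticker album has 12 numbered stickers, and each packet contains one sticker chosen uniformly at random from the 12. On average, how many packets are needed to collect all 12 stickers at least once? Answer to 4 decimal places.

37.2385

The wait to go from k to k+1 distinct stickers is geometric with mean 12/(12-k).
E[T] = 12/12 + 12/11 + 12/10 + ... + 12/2 + 12/1 = 12·H_{12}.
H_{12} = 3.10321, so E[T] = 37.23853.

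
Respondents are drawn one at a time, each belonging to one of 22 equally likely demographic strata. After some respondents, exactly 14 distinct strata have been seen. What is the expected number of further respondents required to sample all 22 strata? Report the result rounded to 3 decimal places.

From k distinct to k+1 distinct takes on average 22/(22-k) respondents.
Sum over k = 14,...,21: E = 22/8 + 22/7 + 22/6 + ... + 22/2 + 22/1 = 59.7929.

59.793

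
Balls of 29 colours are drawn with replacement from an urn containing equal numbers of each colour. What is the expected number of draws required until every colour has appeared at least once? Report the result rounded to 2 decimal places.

Split into phases: going from k distinct to k+1 distinct takes on average 29/(29-k) draws.
E[T] = 29/29 + 29/28 + 29/27 + ... + 29/2 + 29/1 = 29·H_{29}.
H_{29} = 3.962, so E[T] = 114.888.

114.89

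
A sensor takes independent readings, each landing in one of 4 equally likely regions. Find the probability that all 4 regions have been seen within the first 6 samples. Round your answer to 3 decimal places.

0.381

Let A_i be the event that region i is missing after 6 samples. By inclusion–exclusion on the A_i,
P(all seen) = Σ_{j=0}^{4} (-1)^j C(4,j)((4-j)/4)^6
= 1.0000 - 0.7119 + 0.0938 - 0.0010 + 0.0000
= 0.3809.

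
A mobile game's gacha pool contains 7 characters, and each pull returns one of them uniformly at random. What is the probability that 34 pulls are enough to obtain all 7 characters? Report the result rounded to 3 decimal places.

0.963

Let A_i be the event that character i is missing after 34 pulls. By inclusion–exclusion on the A_i,
P(all seen) = Σ_{j=0}^{7} (-1)^j C(7,j)((7-j)/7)^34
= 1.0000 - 0.0371 + 0.0002 - 0.0000 + 0.0000 - 0.0000 + 0.0000 - 0.0000
= 0.9632.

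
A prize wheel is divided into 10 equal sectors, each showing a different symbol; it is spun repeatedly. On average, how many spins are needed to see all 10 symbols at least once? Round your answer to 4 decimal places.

29.2897

The wait to go from k to k+1 distinct symbols is geometric with mean 10/(10-k).
E[T] = 10/10 + 10/9 + 10/8 + ... + 10/2 + 10/1 = 10·H_{10}.
H_{10} = 2.92897, so E[T] = 29.28968.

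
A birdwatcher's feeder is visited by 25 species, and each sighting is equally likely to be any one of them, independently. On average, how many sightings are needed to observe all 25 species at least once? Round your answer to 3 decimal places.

Split into phases: going from k distinct to k+1 distinct takes on average 25/(25-k) sightings.
E[T] = 25/25 + 25/24 + 25/23 + ... + 25/2 + 25/1 = 25·H_{25}.
H_{25} = 3.8160, so E[T] = 95.3990.

95.399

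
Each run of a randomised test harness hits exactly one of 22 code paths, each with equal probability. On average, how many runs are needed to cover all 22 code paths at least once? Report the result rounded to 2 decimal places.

After k distinct code paths have appeared, the next run gives a new one with probability (22-k)/22, so the expected wait for the (k+1)-th is 22/(22-k).
E[T] = 22/22 + 22/21 + 22/20 + ... + 22/2 + 22/1 = 22·H_{22}.
H_{22} = 3.691, so E[T] = 81.198.

81.20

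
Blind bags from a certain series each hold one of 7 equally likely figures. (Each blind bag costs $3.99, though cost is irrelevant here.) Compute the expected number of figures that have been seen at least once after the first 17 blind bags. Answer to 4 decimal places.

For each figure, P(seen in 17 blind bags) = 1 - (6/7)^17 = 0.92724.
By linearity of expectation, E[distinct seen] = 7·(1 - (6/7)^17) = 6.49067.

6.4907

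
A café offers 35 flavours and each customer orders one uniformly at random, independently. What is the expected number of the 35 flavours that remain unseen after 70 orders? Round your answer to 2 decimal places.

For each flavour, P(unseen after 70) = (34/35)^70 = 0.131.
By linearity of expectation, E[unseen] = 35·(34/35)^70 = 4.601.

4.60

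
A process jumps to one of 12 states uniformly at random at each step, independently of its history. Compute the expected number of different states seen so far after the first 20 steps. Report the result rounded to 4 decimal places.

For each state, P(seen in 20 steps) = 1 - (11/12)^20 = 0.82452.
By linearity of expectation, E[distinct seen] = 12·(1 - (11/12)^20) = 9.89423.

9.8942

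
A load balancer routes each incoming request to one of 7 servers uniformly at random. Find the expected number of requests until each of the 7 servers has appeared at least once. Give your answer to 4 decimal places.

Split into phases: going from k distinct to k+1 distinct takes on average 7/(7-k) requests.
E[T] = 7/7 + 7/6 + 7/5 + ... + 7/2 + 7/1 = 7·H_{7}.
H_{7} = 2.59286, so E[T] = 18.15000.

18.1500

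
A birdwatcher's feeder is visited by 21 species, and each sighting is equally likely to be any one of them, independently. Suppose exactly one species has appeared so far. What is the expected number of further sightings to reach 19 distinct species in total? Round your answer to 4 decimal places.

44.0525

From k distinct to k+1 distinct takes on average 21/(21-k) sightings.
Sum over k = 1,...,18: E = 21/20 + 21/19 + 21/18 + ... + 21/4 + 21/3 = 44.05253.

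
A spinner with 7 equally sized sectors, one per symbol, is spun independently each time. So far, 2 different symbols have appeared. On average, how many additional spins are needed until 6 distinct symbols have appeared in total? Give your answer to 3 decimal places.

With k distinct symbols already seen, the next new one takes an expected 7/(7-k) spins.
Sum over k = 2,...,5: E = 7/5 + 7/4 + 7/3 + 7/2 = 8.9833.

8.983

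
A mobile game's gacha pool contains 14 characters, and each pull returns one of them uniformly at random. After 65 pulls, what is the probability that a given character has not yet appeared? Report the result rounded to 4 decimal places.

On each pull the fixed character fails to appear with probability 13/14.
P(still missing after 65) = (13/14)^65 = 0.00809.

0.0081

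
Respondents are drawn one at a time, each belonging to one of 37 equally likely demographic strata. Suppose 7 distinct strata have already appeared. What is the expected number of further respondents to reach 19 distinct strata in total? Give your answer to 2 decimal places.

18.50

With k distinct strata already seen, the next new one takes an expected 37/(37-k) respondents.
Sum over k = 7,...,18: E = 37/30 + 37/29 + 37/28 + ... + 37/20 + 37/19 = 18.496.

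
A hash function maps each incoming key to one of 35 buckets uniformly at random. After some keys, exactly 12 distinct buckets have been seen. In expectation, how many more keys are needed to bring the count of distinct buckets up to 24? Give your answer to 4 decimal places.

25.0045

From k distinct to k+1 distinct takes on average 35/(35-k) keys.
Sum over k = 12,...,23: E = 35/23 + 35/22 + 35/21 + ... + 35/13 + 35/12 = 25.00450.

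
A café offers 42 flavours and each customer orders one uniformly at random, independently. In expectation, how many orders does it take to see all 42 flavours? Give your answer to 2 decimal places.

Split into phases: going from k distinct to k+1 distinct takes on average 42/(42-k) orders.
E[T] = 42/42 + 42/41 + 42/40 + ... + 42/2 + 42/1 = 42·H_{42}.
H_{42} = 4.327, so E[T] = 181.723.

181.72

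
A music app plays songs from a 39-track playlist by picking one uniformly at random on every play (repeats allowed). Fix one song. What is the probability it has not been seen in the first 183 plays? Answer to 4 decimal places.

On each play the fixed song fails to appear with probability 38/39.
P(still missing after 183) = (38/39)^183 = 0.00862.

0.0086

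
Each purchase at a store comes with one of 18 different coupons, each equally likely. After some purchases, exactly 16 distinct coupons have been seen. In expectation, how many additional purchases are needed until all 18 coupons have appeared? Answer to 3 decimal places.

27.000

From k distinct to k+1 distinct takes on average 18/(18-k) purchases.
Sum over k = 16,...,17: E = 18/2 + 18/1 = 27.0000.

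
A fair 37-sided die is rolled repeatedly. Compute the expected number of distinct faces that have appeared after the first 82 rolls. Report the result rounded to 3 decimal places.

For each face, P(seen in 82 rolls) = 1 - (36/37)^82 = 0.8943.
By linearity of expectation, E[distinct seen] = 37·(1 - (36/37)^82) = 33.0874.

33.087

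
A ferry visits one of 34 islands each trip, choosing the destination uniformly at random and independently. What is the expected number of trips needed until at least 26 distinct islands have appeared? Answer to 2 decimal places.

Going from k to k+1 distinct takes a geometric number of trips with mean 34/(34-k).
Sum over k = 0,...,25: E = 34/34 + 34/33 + 34/32 + ... + 34/10 + 34/9 = 47.612.

47.61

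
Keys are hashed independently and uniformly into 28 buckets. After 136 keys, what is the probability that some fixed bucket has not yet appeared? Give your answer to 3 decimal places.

Each key misses the fixed bucket with probability (28-1)/28 = 27/28, independently.
P(still missing after 136) = (27/28)^136 = 0.0071.

0.007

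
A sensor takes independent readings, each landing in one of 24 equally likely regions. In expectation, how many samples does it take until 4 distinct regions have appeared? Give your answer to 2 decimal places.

4.28

With k distinct regions already seen, the next new one arrives after an expected 24/(24-k) samples.
Sum over k = 0,...,3: E = 24/24 + 24/23 + 24/22 + 24/21 = 4.277.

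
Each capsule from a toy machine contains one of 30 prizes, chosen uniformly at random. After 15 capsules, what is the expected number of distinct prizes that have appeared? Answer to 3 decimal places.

For each prize, P(seen in 15 capsules) = 1 - (29/30)^15 = 0.3986.
By linearity of expectation, E[distinct seen] = 30·(1 - (29/30)^15) = 11.9585.

11.959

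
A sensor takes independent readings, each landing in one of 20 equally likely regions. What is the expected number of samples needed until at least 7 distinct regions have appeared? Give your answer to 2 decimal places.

8.35

With k distinct regions already seen, the next new one arrives after an expected 20/(20-k) samples.
Sum over k = 0,...,6: E = 20/20 + 20/19 + 20/18 + ... + 20/15 + 20/14 = 8.352.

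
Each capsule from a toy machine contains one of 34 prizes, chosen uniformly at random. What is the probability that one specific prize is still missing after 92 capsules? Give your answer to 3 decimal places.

0.064

On each capsule the fixed prize fails to appear with probability 33/34.
P(still missing after 92) = (33/34)^92 = 0.0642.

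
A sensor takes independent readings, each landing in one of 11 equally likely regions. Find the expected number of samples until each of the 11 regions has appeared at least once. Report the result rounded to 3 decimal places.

The wait to go from k to k+1 distinct regions is geometric with mean 11/(11-k).
E[T] = 11/11 + 11/10 + 11/9 + ... + 11/2 + 11/1 = 11·H_{11}.
H_{11} = 3.0199, so E[T] = 33.2187.

33.219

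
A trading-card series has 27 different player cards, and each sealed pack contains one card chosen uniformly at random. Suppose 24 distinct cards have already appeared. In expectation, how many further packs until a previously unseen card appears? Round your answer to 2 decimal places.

9.00

Each pack yields a new card with probability (27-24)/27 = 3/27, so the wait is geometric with mean 27/3.
E = 27/3 = 9.000.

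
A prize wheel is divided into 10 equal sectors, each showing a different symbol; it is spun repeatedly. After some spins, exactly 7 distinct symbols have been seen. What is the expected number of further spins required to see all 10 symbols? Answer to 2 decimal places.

18.33

The wait to go from k to k+1 distinct symbols is geometric with mean 10/(10-k).
Sum over k = 7,...,9: E = 10/3 + 10/2 + 10/1 = 18.333.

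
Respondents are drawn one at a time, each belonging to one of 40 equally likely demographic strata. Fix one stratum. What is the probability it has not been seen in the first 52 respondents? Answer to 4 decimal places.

On each respondent the fixed stratum fails to appear with probability 39/40.
P(still missing after 52) = (39/40)^52 = 0.26806.

0.2681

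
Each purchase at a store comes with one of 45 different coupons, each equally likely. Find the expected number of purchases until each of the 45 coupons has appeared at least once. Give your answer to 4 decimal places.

197.7727

The wait to go from k to k+1 distinct coupons is geometric with mean 45/(45-k).
E[T] = 45/45 + 45/44 + 45/43 + ... + 45/2 + 45/1 = 45·H_{45}.
H_{45} = 4.39495, so E[T] = 197.77267.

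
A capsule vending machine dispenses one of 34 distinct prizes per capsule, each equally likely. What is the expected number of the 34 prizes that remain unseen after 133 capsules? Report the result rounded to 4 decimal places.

For each prize, P(unseen after 133) = (33/34)^133 = 0.01887.
By linearity of expectation, E[unseen] = 34·(33/34)^133 = 0.64141.

0.6414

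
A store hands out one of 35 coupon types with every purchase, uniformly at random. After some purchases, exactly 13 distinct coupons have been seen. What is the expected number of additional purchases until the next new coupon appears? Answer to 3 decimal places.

The number of purchases until the next new coupon is geometric with success probability 22/35, so its mean is 35/22.
E = 35/22 = 1.5909.

1.591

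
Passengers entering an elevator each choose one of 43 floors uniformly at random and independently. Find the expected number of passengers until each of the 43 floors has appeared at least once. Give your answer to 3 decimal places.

187.050

The wait to go from k to k+1 distinct floors is geometric with mean 43/(43-k).
E[T] = 43/43 + 43/42 + 43/41 + ... + 43/2 + 43/1 = 43·H_{43}.
H_{43} = 4.3500, so E[T] = 187.0499.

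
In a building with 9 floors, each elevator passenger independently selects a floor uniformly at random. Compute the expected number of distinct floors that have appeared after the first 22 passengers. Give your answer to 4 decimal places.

For each floor, P(seen in 22 passengers) = 1 - (8/9)^22 = 0.92507.
By linearity of expectation, E[distinct seen] = 9·(1 - (8/9)^22) = 8.32565.

8.3256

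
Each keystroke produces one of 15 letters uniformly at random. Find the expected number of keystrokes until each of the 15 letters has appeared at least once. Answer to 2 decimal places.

The wait to go from k to k+1 distinct letters is geometric with mean 15/(15-k).
E[T] = 15/15 + 15/14 + 15/13 + ... + 15/2 + 15/1 = 15·H_{15}.
H_{15} = 3.318, so E[T] = 49.773.

49.77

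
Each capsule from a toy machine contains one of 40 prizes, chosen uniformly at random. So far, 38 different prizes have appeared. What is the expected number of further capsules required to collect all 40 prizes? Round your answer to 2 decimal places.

60.00

With k distinct prizes already seen, the next new one takes an expected 40/(40-k) capsules.
Sum over k = 38,...,39: E = 40/2 + 40/1 = 60.000.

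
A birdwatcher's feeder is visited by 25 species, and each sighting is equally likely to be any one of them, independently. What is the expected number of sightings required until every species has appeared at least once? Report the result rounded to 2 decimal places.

After k distinct species have appeared, the next sighting gives a new one with probability (25-k)/25, so the expected wait for the (k+1)-th is 25/(25-k).
E[T] = 25/25 + 25/24 + 25/23 + ... + 25/2 + 25/1 = 25·H_{25}.
H_{25} = 3.816, so E[T] = 95.399.

95.40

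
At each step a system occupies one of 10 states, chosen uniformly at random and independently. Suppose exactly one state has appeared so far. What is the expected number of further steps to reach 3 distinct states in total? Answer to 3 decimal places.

The wait to go from k to k+1 distinct states is geometric with mean 10/(10-k).
Sum over k = 1,...,2: E = 10/9 + 10/8 = 2.3611.

2.361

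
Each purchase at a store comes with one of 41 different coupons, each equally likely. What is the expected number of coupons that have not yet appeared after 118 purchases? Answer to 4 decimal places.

2.2252

For each coupon, P(unseen after 118) = (40/41)^118 = 0.05427.
By linearity of expectation, E[unseen] = 41·(40/41)^118 = 2.22519.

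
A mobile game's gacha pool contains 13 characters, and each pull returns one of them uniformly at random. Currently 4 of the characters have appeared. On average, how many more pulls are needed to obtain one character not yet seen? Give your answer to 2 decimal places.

The number of pulls until the next new character is geometric with success probability 9/13, so its mean is 13/9.
E = 13/9 = 1.444.

1.44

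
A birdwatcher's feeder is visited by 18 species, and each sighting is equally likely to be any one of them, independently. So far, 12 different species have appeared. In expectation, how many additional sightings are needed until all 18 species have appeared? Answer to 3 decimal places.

From k distinct to k+1 distinct takes on average 18/(18-k) sightings.
Sum over k = 12,...,17: E = 18/6 + 18/5 + 18/4 + 18/3 + 18/2 + 18/1 = 44.1000.

44.100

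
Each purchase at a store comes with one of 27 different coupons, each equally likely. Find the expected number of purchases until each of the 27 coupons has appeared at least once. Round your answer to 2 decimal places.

105.07

The wait to go from k to k+1 distinct coupons is geometric with mean 27/(27-k).
E[T] = 27/27 + 27/26 + 27/25 + ... + 27/2 + 27/1 = 27·H_{27}.
H_{27} = 3.891, so E[T] = 105.069.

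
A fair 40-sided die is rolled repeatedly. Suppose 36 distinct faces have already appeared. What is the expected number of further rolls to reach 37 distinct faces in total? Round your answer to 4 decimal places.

With k distinct faces already seen, the next new one takes an expected 40/(40-k) rolls.
Only the k = 36 term is needed: E = 40/4 = 10.00000.

10.0000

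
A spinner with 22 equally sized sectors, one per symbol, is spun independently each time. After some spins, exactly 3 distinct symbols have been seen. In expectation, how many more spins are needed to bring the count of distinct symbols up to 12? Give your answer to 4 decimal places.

13.6130

From k distinct to k+1 distinct takes on average 22/(22-k) spins.
Sum over k = 3,...,11: E = 22/19 + 22/18 + 22/17 + ... + 22/12 + 22/11 = 13.61297.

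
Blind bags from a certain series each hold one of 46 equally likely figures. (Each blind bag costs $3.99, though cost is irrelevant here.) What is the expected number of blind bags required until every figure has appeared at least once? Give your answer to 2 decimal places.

203.17

After k distinct figures have appeared, the next blind bag gives a new one with probability (46-k)/46, so the expected wait for the (k+1)-th is 46/(46-k).
E[T] = 46/46 + 46/45 + 46/44 + ... + 46/2 + 46/1 = 46·H_{46}.
H_{46} = 4.417, so E[T] = 203.168.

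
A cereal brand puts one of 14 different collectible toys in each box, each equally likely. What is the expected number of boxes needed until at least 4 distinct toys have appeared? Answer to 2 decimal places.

With k distinct toys already seen, the next new one arrives after an expected 14/(14-k) boxes.
Sum over k = 0,...,3: E = 14/14 + 14/13 + 14/12 + 14/11 = 4.516.

4.52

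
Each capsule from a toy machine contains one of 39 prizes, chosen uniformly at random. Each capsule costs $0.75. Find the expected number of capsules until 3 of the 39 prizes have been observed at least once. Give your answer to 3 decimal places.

3.080

Going from k to k+1 distinct takes a geometric number of capsules with mean 39/(39-k).
Sum over k = 0,...,2: E = 39/39 + 39/38 + 39/37 = 3.0804.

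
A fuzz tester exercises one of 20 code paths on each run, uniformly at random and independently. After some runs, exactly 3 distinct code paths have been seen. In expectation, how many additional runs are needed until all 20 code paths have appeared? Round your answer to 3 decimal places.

68.791

The wait to go from k to k+1 distinct code paths is geometric with mean 20/(20-k).
Sum over k = 3,...,19: E = 20/17 + 20/16 + 20/15 + ... + 20/2 + 20/1 = 68.7911.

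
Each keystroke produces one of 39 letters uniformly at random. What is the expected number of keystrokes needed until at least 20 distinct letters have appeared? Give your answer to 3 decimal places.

With k distinct letters already seen, the next new one arrives after an expected 39/(39-k) keystrokes.
Sum over k = 0,...,19: E = 39/39 + 39/38 + 39/37 + ... + 39/21 + 39/20 = 27.5263.

27.526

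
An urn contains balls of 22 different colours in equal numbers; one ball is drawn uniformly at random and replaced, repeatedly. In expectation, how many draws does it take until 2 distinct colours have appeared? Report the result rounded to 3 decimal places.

Going from k to k+1 distinct takes a geometric number of draws with mean 22/(22-k).
Sum over k = 0,...,1: E = 22/22 + 22/21 = 2.0476.

2.048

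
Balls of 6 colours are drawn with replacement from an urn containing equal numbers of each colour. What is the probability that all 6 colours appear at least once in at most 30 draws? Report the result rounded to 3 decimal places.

0.975

Let A_i be the event that colour i is missing after 30 draws. By inclusion–exclusion on the A_i,
P(all seen) = Σ_{j=0}^{6} (-1)^j C(6,j)((6-j)/6)^30
= 1.0000 - 0.0253 + 0.0001 - 0.0000 + 0.0000 - 0.0000 + 0.0000
= 0.9748.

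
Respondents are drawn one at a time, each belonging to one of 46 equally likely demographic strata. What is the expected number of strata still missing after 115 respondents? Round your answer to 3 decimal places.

For each stratum, P(unseen after 115) = (45/46)^115 = 0.0799.
By linearity of expectation, E[unseen] = 46·(45/46)^115 = 3.6732.

3.673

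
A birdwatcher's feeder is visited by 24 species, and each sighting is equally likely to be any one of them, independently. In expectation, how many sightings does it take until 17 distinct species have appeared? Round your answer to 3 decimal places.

28.394

With k distinct species already seen, the next new one arrives after an expected 24/(24-k) sightings.
Sum over k = 0,...,16: E = 24/24 + 24/23 + 24/22 + ... + 24/9 + 24/8 = 28.3944.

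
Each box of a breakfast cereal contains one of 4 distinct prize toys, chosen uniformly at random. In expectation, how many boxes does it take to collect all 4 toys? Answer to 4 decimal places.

8.3333

The wait to go from k to k+1 distinct toys is geometric with mean 4/(4-k).
E[T] = 4/4 + 4/3 + 4/2 + 4/1 = 4·H_{4}.
H_{4} = 2.08333, so E[T] = 8.33333.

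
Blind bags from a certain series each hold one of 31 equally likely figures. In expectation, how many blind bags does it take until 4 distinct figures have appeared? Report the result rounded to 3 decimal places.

With k distinct figures already seen, the next new one arrives after an expected 31/(31-k) blind bags.
Sum over k = 0,...,3: E = 31/31 + 31/30 + 31/29 + 31/28 = 4.2094.

4.209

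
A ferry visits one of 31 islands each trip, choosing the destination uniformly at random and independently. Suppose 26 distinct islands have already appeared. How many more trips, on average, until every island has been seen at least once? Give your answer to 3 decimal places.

70.783

The wait to go from k to k+1 distinct islands is geometric with mean 31/(31-k).
Sum over k = 26,...,30: E = 31/5 + 31/4 + 31/3 + 31/2 + 31/1 = 70.7833.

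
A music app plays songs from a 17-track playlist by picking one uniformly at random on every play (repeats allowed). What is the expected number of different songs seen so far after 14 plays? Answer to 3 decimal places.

For each song, P(seen in 14 plays) = 1 - (16/17)^14 = 0.5720.
By linearity of expectation, E[distinct seen] = 17·(1 - (16/17)^14) = 9.7248.

9.725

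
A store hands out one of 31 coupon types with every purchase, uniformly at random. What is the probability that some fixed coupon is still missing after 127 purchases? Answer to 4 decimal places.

On each purchase the fixed coupon fails to appear with probability 30/31.
P(still missing after 127) = (30/31)^127 = 0.01554.

0.0155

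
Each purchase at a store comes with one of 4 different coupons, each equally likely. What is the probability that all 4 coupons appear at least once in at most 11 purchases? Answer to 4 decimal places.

0.8340

Let A_i be the event that coupon i is missing after 11 purchases. By inclusion–exclusion on the A_i,
P(all seen) = Σ_{j=0}^{4} (-1)^j C(4,j)((4-j)/4)^11
= 1.00000 - 0.16894 + 0.00293 - 0.00000 + 0.00000
= 0.83399.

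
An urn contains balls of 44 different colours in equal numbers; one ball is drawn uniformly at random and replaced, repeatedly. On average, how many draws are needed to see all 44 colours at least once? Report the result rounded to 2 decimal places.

After k distinct colours have appeared, the next draw gives a new one with probability (44-k)/44, so the expected wait for the (k+1)-th is 44/(44-k).
E[T] = 44/44 + 44/43 + 44/42 + ... + 44/2 + 44/1 = 44·H_{44}.
H_{44} = 4.373, so E[T] = 192.400.

192.40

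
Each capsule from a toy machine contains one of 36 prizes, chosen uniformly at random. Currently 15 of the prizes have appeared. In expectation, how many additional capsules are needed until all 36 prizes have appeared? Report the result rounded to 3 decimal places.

The wait to go from k to k+1 distinct prizes is geometric with mean 36/(36-k).
Sum over k = 15,...,35: E = 36/21 + 36/20 + 36/19 + ... + 36/2 + 36/1 = 131.2329.

131.233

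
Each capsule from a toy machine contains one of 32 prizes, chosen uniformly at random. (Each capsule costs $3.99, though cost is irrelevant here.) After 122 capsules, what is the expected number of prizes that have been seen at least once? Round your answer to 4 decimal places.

For each prize, P(seen in 122 capsules) = 1 - (31/32)^122 = 0.97921.
By linearity of expectation, E[distinct seen] = 32·(1 - (31/32)^122) = 31.33476.

31.3348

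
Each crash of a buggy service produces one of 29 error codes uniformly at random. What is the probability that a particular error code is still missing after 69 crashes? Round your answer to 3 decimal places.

0.089

Each crash misses the fixed error code with probability (29-1)/29 = 28/29, independently.
P(still missing after 69) = (28/29)^69 = 0.0888.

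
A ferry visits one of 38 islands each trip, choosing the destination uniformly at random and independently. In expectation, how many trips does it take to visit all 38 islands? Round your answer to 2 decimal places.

160.66

Split into phases: going from k distinct to k+1 distinct takes on average 38/(38-k) trips.
E[T] = 38/38 + 38/37 + 38/36 + ... + 38/2 + 38/1 = 38·H_{38}.
H_{38} = 4.228, so E[T] = 160.660.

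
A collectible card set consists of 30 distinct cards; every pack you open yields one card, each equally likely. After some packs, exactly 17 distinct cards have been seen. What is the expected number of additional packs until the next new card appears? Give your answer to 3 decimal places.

Each pack yields a new card with probability (30-17)/30 = 13/30, so the wait is geometric with mean 30/13.
E = 30/13 = 2.3077.

2.308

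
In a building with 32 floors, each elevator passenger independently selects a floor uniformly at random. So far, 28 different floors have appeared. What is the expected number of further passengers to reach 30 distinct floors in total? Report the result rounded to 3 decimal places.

From k distinct to k+1 distinct takes on average 32/(32-k) passengers.
Sum over k = 28,...,29: E = 32/4 + 32/3 = 18.6667.

18.667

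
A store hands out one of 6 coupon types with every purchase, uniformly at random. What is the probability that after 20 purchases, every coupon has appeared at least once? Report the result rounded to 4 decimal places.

0.8480

By inclusion–exclusion over which coupons are missing,
P(all seen) = Σ_{j=0}^{6} (-1)^j C(6,j)((6-j)/6)^20
= 1.00000 - 0.15650 + 0.00451 - 0.00002 + 0.00000 - 0.00000 + 0.00000
= 0.84799.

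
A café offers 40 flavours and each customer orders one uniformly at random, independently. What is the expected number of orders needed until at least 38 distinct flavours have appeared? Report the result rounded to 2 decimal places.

Going from k to k+1 distinct takes a geometric number of orders with mean 40/(40-k).
Sum over k = 0,...,37: E = 40/40 + 40/39 + 40/38 + ... + 40/4 + 40/3 = 111.142.

111.14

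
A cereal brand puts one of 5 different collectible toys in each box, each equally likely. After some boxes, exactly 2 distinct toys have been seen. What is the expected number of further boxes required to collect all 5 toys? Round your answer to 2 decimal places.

9.17

The wait to go from k to k+1 distinct toys is geometric with mean 5/(5-k).
Sum over k = 2,...,4: E = 5/3 + 5/2 + 5/1 = 9.167.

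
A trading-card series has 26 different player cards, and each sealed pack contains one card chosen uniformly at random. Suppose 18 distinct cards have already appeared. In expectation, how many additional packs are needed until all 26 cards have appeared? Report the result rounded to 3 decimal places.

The wait to go from k to k+1 distinct cards is geometric with mean 26/(26-k).
Sum over k = 18,...,25: E = 26/8 + 26/7 + 26/6 + ... + 26/2 + 26/1 = 70.6643.

70.664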